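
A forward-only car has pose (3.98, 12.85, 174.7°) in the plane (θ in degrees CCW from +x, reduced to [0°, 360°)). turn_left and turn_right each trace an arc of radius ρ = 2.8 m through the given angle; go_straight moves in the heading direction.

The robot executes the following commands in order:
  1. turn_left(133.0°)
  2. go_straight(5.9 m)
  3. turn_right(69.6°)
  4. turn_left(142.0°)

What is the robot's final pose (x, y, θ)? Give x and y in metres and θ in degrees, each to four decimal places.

(8.6150, -3.6195, 20.1000°)

set_pose: (x, y, θ) = (3.9800, 12.8500, 174.7000°), ρ = 2.8
turn_left(133.0°): centre at ρ to the left, rotate +133.0° → (1.5059, 8.3497, 307.7000°)
go_straight(5.9): x += 5.9·cos θ, y += 5.9·sin θ → (5.1139, 3.6815, 307.7000°)
turn_right(69.6°): centre at ρ to the right, rotate −69.6° → (5.2756, 0.4896, 238.1000°)
turn_left(142.0°): centre at ρ to the left, rotate +142.0° → (8.6150, -3.6195, 380.1000° ≡ 20.1000°)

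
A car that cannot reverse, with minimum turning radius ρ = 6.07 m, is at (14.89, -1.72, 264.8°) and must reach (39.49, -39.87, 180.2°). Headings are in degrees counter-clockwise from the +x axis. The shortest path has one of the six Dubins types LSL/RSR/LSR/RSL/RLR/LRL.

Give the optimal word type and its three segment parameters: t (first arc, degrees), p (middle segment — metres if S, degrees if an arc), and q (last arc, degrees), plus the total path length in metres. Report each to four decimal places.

Let ψ = atan2(Δy, Δx) = atan2(-38.15, 24.60) = -57.1851° be the start→goal bearing.
Normalize: d = |goal − start| / ρ = 45.393639/6.07 = 7.478359, α = (θ_start − ψ) mod 360° = 321.9851° = 5.619701 rad, β = (θ_goal − ψ) mod 360° = 237.3851° = 4.143152 rad.
Common terms: sin α = -0.615866, cos α = 0.787851, sin β = -0.842313, cos β = -0.538989, cos(α−β) = 0.094108, d² = 55.925854. Work in radians in the unit-radius frame; every candidate has L = ρ·(t + p + q).
LSL: p² = 2 + d² − 2cos(α−β) + 2d(sin α − sin β) = 61.124540; p = √p² = 7.818218; φ = atan2(cos β − cos α, d + sin α − sin β) = -0.170537 rad; t = (φ − α) mod 2π = 0.492948 rad, q = (β − φ) mod 2π = 4.313689 rad → L = 6.07·(0.492948 + 7.818218 + 4.313689) = 6.07·12.624855 = 76.632871 m
RSR: p² = 2 + d² − 2cos(α−β) + 2d(sin β − sin α) = 54.350735; p = √p² = 7.372295; φ = atan2(cos α − cos β, d − sin α + sin β) = 0.180963 rad; t = (α − φ) mod 2π = 5.438738 rad, q = (φ − β) mod 2π = 2.320996 rad → L = 6.07·(5.438738 + 7.372295 + 2.320996) = 6.07·15.132029 = 91.851416 m
LSR: p² = d² − 2 + 2cos(α−β) + 2d(sin α + sin β) = 32.304507; p = √p² = 5.683705; φ = atan2(−cos α − cos β, d + sin α + sin β) − atan2(−2, p) = 0.297037 rad; t = (φ − α) mod 2π = 0.960521 rad, q = (φ − β) mod 2π = 2.437070 rad → L = 6.07·(0.960521 + 5.683705 + 2.437070) = 6.07·9.081297 = 55.123471 m
RSL: p² = d² − 2 + 2cos(α−β) − 2d(sin α + sin β) = 75.923635; p = √p² = 8.713417; φ = atan2(cos α + cos β, d − sin α − sin β) − atan2(2, p) = -0.197782 rad; t = (α − φ) mod 2π = 5.817483 rad, q = (β − φ) mod 2π = 4.340935 rad → L = 6.07·(5.817483 + 8.713417 + 4.340935) = 6.07·18.871835 = 114.552039 m
RLR: c = (6 − d² + 2cos(α−β) + 2d(sin α − sin β))/8 = -5.793842, |c| > 1 → infeasible
LRL: c = (6 − d² + 2cos(α−β) − 2d(sin α − sin β))/8 = -6.640567, |c| > 1 → infeasible
Shortest: LSR with L = 55.123471 m ≈ 55.1235 m
Convert LSR to answer units (arcs ×180/π): t = 0.960521·180/π = 55.0338°, p = ρ·p = 6.07·5.683705 = 34.5001 m, q = 2.437070·180/π = 139.6338°, L = 55.1235 m.

LSR: t = 55.0338°, p = 34.5001 m, q = 139.6338°, L = 55.1235 m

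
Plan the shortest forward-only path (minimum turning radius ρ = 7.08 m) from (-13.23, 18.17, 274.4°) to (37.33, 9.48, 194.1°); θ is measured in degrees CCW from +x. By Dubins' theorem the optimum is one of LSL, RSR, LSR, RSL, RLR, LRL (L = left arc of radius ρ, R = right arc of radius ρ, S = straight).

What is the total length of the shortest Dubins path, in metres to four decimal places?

74.5391 m

Let ψ = atan2(Δy, Δx) = atan2(-8.69, 50.56) = -9.7524° be the start→goal bearing.
Normalize: d = |goal − start| / ρ = 51.301362/7.08 = 7.245955, α = (θ_start − ψ) mod 360° = 284.1524° = 4.959395 rad, β = (θ_goal − ψ) mod 360° = 203.8524° = 3.557896 rad.
Common terms: sin α = -0.969649, cos α = 0.244502, sin β = -0.404382, cos β = -0.914590, cos(α−β) = 0.168489, d² = 52.503864. Work in radians in the unit-radius frame; every candidate has L = ρ·(t + p + q).
LSL: p² = 2 + d² − 2cos(α−β) + 2d(sin α − sin β) = 45.975096; p = √p² = 6.780494; φ = atan2(cos β − cos α, d + sin α − sin β) = -0.171789 rad; t = (φ − α) mod 2π = 1.152001 rad, q = (β − φ) mod 2π = 3.729685 rad → L = 7.08·(1.152001 + 6.780494 + 3.729685) = 7.08·11.662180 = 82.568232 m
RSR: p² = 2 + d² − 2cos(α−β) + 2d(sin β − sin α) = 62.358675; p = √p² = 7.896751; φ = atan2(cos α − cos β, d − sin α + sin β) = 0.147313 rad; t = (α − φ) mod 2π = 4.812082 rad, q = (φ − β) mod 2π = 2.872602 rad → L = 7.08·(4.812082 + 7.896751 + 2.872602) = 7.08·15.581436 = 110.316564 m
LSR: p² = d² − 2 + 2cos(α−β) + 2d(sin α + sin β) = 30.928509; p = √p² = 5.561341; φ = atan2(−cos α − cos β, d + sin α + sin β) − atan2(−2, p) = 0.458850 rad; t = (φ − α) mod 2π = 1.782640 rad, q = (φ − β) mod 2π = 3.184139 rad → L = 7.08·(1.782640 + 5.561341 + 3.184139) = 7.08·10.528119 = 74.539084 m
RSL: p² = d² − 2 + 2cos(α−β) − 2d(sin α + sin β) = 70.753177; p = √p² = 8.411491; φ = atan2(cos α + cos β, d − sin α − sin β) − atan2(2, p) = -0.311016 rad; t = (α − φ) mod 2π = 5.270411 rad, q = (β − φ) mod 2π = 3.868912 rad → L = 7.08·(5.270411 + 8.411491 + 3.868912) = 7.08·17.550814 = 124.259762 m
RLR: c = (6 − d² + 2cos(α−β) + 2d(sin α − sin β))/8 = -6.794834, |c| > 1 → infeasible
LRL: c = (6 − d² + 2cos(α−β) − 2d(sin α − sin β))/8 = -4.746887, |c| > 1 → infeasible
Shortest: LSR with L = 74.539084 m ≈ 74.5391 m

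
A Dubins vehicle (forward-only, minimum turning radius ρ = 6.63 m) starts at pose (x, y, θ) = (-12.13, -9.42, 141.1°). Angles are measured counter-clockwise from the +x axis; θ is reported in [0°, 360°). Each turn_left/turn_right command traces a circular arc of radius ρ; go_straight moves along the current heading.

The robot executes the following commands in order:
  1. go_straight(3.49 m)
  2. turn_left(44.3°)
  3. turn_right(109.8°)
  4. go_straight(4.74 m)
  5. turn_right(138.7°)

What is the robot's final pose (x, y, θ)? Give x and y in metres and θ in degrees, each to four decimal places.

set_pose: (x, y, θ) = (-12.1300, -9.4200, 141.1000°), ρ = 6.63
go_straight(3.49): x += 3.49·cos θ, y += 3.49·sin θ → (-14.8461, -7.2284, 141.1000°)
turn_left(44.3°): centre at ρ to the left, rotate +44.3° → (-19.6334, -5.7876, 185.4000°)
turn_right(109.8°): centre at ρ to the right, rotate −109.8° → (-26.6790, 2.4618, 75.6000°)
go_straight(4.74): x += 4.74·cos θ, y += 4.74·sin θ → (-25.5003, 7.0529, 75.6000°)
turn_right(138.7°): centre at ρ to the right, rotate −138.7° → (-13.1659, 8.4037, -63.1000° ≡ 296.9000°)

(-13.1659, 8.4037, 296.9000°)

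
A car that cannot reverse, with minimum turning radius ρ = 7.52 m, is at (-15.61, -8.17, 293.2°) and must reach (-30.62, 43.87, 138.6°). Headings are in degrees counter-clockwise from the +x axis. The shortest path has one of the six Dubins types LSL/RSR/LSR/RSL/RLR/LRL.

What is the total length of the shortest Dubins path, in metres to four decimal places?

78.0475 m

Let ψ = atan2(Δy, Δx) = atan2(52.04, -15.01) = 106.0893° be the start→goal bearing.
Normalize: d = |goal − start| / ρ = 54.161441/7.52 = 7.202319, α = (θ_start − ψ) mod 360° = 187.1107° = 3.265699 rad, β = (θ_goal − ψ) mod 360° = 32.5107° = 0.567420 rad.
Common terms: sin α = -0.123788, cos α = -0.992309, sin β = 0.537458, cos β = 0.843291, cos(α−β) = -0.903335, d² = 51.873403. Work in radians in the unit-radius frame; every candidate has L = ρ·(t + p + q).
LSL: p² = 2 + d² − 2cos(α−β) + 2d(sin α − sin β) = 46.155073; p = √p² = 6.793752; φ = atan2(cos β − cos α, d + sin α − sin β) = 0.273590 rad; t = (φ − α) mod 2π = 3.291076 rad, q = (β − φ) mod 2π = 0.293830 rad → L = 7.52·(3.291076 + 6.793752 + 0.293830) = 7.52·10.378659 = 78.047514 m
RSR: p² = 2 + d² − 2cos(α−β) + 2d(sin β − sin α) = 65.205075; p = √p² = 8.074966; φ = atan2(cos α − cos β, d − sin α + sin β) = -0.229325 rad; t = (α − φ) mod 2π = 3.495023 rad, q = (φ − β) mod 2π = 5.486441 rad → L = 7.52·(3.495023 + 8.074966 + 5.486441) = 7.52·17.056430 = 128.264356 m
LSR: p² = d² − 2 + 2cos(α−β) + 2d(sin α + sin β) = 54.025502; p = √p² = 7.350204; φ = atan2(−cos α − cos β, d + sin α + sin β) − atan2(−2, p) = 0.285233 rad; t = (φ − α) mod 2π = 3.302720 rad, q = (φ − β) mod 2π = 6.000999 rad → L = 7.52·(3.302720 + 7.350204 + 6.000999) = 7.52·16.653923 = 125.237503 m
RSL: p² = d² − 2 + 2cos(α−β) − 2d(sin α + sin β) = 42.107963; p = √p² = 6.489065; φ = atan2(cos α + cos β, d − sin α − sin β) − atan2(2, p) = -0.320920 rad; t = (α − φ) mod 2π = 3.586619 rad, q = (β − φ) mod 2π = 0.888340 rad → L = 7.52·(3.586619 + 6.489065 + 0.888340) = 7.52·10.964023 = 82.449455 m
RLR: c = (6 − d² + 2cos(α−β) + 2d(sin α − sin β))/8 = -7.150634, |c| > 1 → infeasible
LRL: c = (6 − d² + 2cos(α−β) − 2d(sin α − sin β))/8 = -4.769384, |c| > 1 → infeasible
Shortest: LSL with L = 78.047514 m ≈ 78.0475 m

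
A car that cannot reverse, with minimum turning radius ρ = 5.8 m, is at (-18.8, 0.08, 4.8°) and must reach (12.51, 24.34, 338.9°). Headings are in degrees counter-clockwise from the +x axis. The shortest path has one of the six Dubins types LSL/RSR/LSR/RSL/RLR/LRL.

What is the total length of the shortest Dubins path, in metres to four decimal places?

Let ψ = atan2(Δy, Δx) = atan2(24.26, 31.31) = 37.7697° be the start→goal bearing.
Normalize: d = |goal − start| / ρ = 39.608884/5.8 = 6.829118, α = (θ_start − ψ) mod 360° = 327.0303° = 5.707756 rad, β = (θ_goal − ψ) mod 360° = 301.1303° = 5.255716 rad.
Common terms: sin α = -0.544195, cos α = 0.838959, sin β = -0.855994, cos β = 0.516986, cos(α−β) = 0.899558, d² = 46.636852. Work in radians in the unit-radius frame; every candidate has L = ρ·(t + p + q).
LSL: p² = 2 + d² − 2cos(α−β) + 2d(sin α − sin β) = 51.096353; p = √p² = 7.148171; φ = atan2(cos β − cos α, d + sin α − sin β) = -0.045058 rad; t = (φ − α) mod 2π = 0.530372 rad, q = (β − φ) mod 2π = 5.300773 rad → L = 5.8·(0.530372 + 7.148171 + 5.300773) = 5.8·12.979316 = 75.280035 m
RSR: p² = 2 + d² − 2cos(α−β) + 2d(sin β − sin α) = 42.579119; p = √p² = 6.525268; φ = atan2(cos α − cos β, d − sin α + sin β) = 0.049362 rad; t = (α − φ) mod 2π = 5.658393 rad, q = (φ − β) mod 2π = 1.076832 rad → L = 5.8·(5.658393 + 6.525268 + 1.076832) = 5.8·13.260493 = 76.910861 m
LSR: p² = d² − 2 + 2cos(α−β) + 2d(sin α + sin β) = 27.311858; p = √p² = 5.226075; φ = atan2(−cos α − cos β, d + sin α + sin β) − atan2(−2, p) = 0.120746 rad; t = (φ − α) mod 2π = 0.696175 rad, q = (φ − β) mod 2π = 1.148215 rad → L = 5.8·(0.696175 + 5.226075 + 1.148215) = 5.8·7.070465 = 41.008699 m
RSL: p² = d² − 2 + 2cos(α−β) − 2d(sin α + sin β) = 65.560077; p = √p² = 8.096918; φ = atan2(cos α + cos β, d − sin α − sin β) − atan2(2, p) = -0.078857 rad; t = (α − φ) mod 2π = 5.786613 rad, q = (β − φ) mod 2π = 5.334573 rad → L = 5.8·(5.786613 + 8.096918 + 5.334573) = 5.8·19.218104 = 111.465002 m
RLR: c = (6 − d² + 2cos(α−β) + 2d(sin α − sin β))/8 = -4.322390, |c| > 1 → infeasible
LRL: c = (6 − d² + 2cos(α−β) − 2d(sin α − sin β))/8 = -5.387044, |c| > 1 → infeasible
Shortest: LSR with L = 41.008699 m ≈ 41.0087 m

41.0087 m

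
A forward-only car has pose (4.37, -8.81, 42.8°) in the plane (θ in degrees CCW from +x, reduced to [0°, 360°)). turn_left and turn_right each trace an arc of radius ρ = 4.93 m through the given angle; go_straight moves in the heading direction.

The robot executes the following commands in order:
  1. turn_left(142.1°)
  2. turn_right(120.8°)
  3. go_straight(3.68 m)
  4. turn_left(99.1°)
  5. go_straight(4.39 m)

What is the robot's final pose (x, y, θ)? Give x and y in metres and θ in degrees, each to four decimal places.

(-9.8618, 18.2369, 163.2000°)

set_pose: (x, y, θ) = (4.3700, -8.8100, 42.8000°), ρ = 4.93
turn_left(142.1°): centre at ρ to the left, rotate +142.1° → (0.5992, -0.2807, 184.9000°)
turn_right(120.8°): centre at ρ to the right, rotate −120.8° → (-4.2567, 6.7847, 64.1000°)
go_straight(3.68): x += 3.68·cos θ, y += 3.68·sin θ → (-2.6492, 10.0951, 64.1000°)
turn_left(99.1°): centre at ρ to the left, rotate +99.1° → (-5.6591, 16.9681, 163.2000°)
go_straight(4.39): x += 4.39·cos θ, y += 4.39·sin θ → (-9.8618, 18.2369, 163.2000°)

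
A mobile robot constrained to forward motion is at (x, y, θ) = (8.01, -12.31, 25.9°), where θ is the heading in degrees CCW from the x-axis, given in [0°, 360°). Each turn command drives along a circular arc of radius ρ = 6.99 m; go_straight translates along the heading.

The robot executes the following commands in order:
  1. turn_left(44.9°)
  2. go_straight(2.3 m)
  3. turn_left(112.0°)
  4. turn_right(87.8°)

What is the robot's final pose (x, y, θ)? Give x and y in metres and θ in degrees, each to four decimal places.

(-1.9332, 9.5041, 95.0000°)

set_pose: (x, y, θ) = (8.0100, -12.3100, 25.9000°), ρ = 6.99
turn_left(44.9°): centre at ρ to the left, rotate +44.9° → (11.5579, -8.3209, 70.8000°)
go_straight(2.3): x += 2.3·cos θ, y += 2.3·sin θ → (12.3143, -6.1488, 70.8000°)
turn_left(112.0°): centre at ρ to the left, rotate +112.0° → (5.3717, 3.1316, 182.8000°)
turn_right(87.8°): centre at ρ to the right, rotate −87.8° → (-1.9332, 9.5041, 95.0000°)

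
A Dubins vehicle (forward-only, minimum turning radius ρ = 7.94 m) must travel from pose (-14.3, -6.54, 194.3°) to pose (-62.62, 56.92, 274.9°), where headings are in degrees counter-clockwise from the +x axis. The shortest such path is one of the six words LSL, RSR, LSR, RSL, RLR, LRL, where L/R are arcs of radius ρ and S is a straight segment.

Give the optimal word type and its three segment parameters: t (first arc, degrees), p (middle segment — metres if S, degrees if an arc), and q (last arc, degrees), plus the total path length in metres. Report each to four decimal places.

RSL: t = 83.4842°, p = 66.4230 m, q = 164.0842°, L = 100.7308 m

Let ψ = atan2(Δy, Δx) = atan2(63.46, -48.32) = 127.2865° be the start→goal bearing.
Normalize: d = |goal − start| / ρ = 79.762109/7.94 = 10.045606, α = (θ_start − ψ) mod 360° = 67.0135° = 1.169606 rad, β = (θ_goal − ψ) mod 360° = 147.6135° = 2.576341 rad.
Common terms: sin α = 0.920597, cos α = 0.390515, sin β = 0.535628, cos β = -0.844454, cos(α−β) = 0.163326, d² = 100.914193. Work in radians in the unit-radius frame; every candidate has L = ρ·(t + p + q).
LSL: p² = 2 + d² − 2cos(α−β) + 2d(sin α − sin β) = 110.322020; p = √p² = 10.503429; φ = atan2(cos β − cos α, d + sin α − sin β) = -0.117850 rad; t = (φ − α) mod 2π = 4.995729 rad, q = (β − φ) mod 2π = 2.694191 rad → L = 7.94·(4.995729 + 10.503429 + 2.694191) = 7.94·18.193350 = 144.455196 m
RSR: p² = 2 + d² − 2cos(α−β) + 2d(sin β − sin α) = 94.853061; p = √p² = 9.739254; φ = atan2(cos α − cos β, d − sin α + sin β) = 0.127146 rad; t = (α − φ) mod 2π = 1.042460 rad, q = (φ − β) mod 2π = 3.833990 rad → L = 7.94·(1.042460 + 9.739254 + 3.833990) = 7.94·14.615704 = 116.048686 m
LSR: p² = d² − 2 + 2cos(α−β) + 2d(sin α + sin β) = 128.498169; p = √p² = 11.335703; φ = atan2(−cos α − cos β, d + sin α + sin β) − atan2(−2, p) = 0.214083 rad; t = (φ − α) mod 2π = 5.327662 rad, q = (φ − β) mod 2π = 3.920927 rad → L = 7.94·(5.327662 + 11.335703 + 3.920927) = 7.94·20.584293 = 163.439283 m
RSL: p² = d² − 2 + 2cos(α−β) − 2d(sin α + sin β) = 69.983520; p = √p² = 8.365615; φ = atan2(cos α + cos β, d − sin α − sin β) − atan2(2, p) = -0.287469 rad; t = (α − φ) mod 2π = 1.457074 rad, q = (β − φ) mod 2π = 2.863810 rad → L = 7.94·(1.457074 + 8.365615 + 2.863810) = 7.94·12.686500 = 100.730807 m
RLR: c = (6 − d² + 2cos(α−β) + 2d(sin α − sin β))/8 = -10.856633, |c| > 1 → infeasible
LRL: c = (6 − d² + 2cos(α−β) − 2d(sin α − sin β))/8 = -12.790253, |c| > 1 → infeasible
Shortest: RSL with L = 100.730807 m ≈ 100.7308 m
Convert RSL to answer units (arcs ×180/π): t = 1.457074·180/π = 83.4842°, p = ρ·p = 7.94·8.365615 = 66.4230 m, q = 2.863810·180/π = 164.0842°, L = 100.7308 m.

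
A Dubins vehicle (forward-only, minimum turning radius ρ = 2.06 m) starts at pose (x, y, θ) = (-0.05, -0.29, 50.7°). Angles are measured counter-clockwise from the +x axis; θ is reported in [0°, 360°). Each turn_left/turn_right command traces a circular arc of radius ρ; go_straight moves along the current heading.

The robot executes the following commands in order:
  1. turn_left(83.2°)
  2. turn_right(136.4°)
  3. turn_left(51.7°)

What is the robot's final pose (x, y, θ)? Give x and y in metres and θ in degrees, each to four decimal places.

(3.0637, 6.6416, 49.2000°)

set_pose: (x, y, θ) = (-0.0500, -0.2900, 50.7000°), ρ = 2.06
turn_left(83.2°): centre at ρ to the left, rotate +83.2° → (-0.1598, 2.4432, 133.9000°)
turn_right(136.4°): centre at ρ to the right, rotate −136.4° → (1.4144, 5.9296, -2.5000° ≡ 357.5000°)
turn_left(51.7°): centre at ρ to the left, rotate +51.7° → (3.0637, 6.6416, 409.2000° ≡ 49.2000°)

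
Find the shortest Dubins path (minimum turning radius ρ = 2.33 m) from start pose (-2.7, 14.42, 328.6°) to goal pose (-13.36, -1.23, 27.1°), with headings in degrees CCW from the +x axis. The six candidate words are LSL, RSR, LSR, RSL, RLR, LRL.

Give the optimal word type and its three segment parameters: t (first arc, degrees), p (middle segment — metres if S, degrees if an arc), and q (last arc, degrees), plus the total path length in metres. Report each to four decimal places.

Let ψ = atan2(Δy, Δx) = atan2(-15.65, -10.66) = -124.2607° be the start→goal bearing.
Normalize: d = |goal − start| / ρ = 18.935630/2.33 = 8.126880, α = (θ_start − ψ) mod 360° = 92.8607° = 1.620726 rad, β = (θ_goal − ψ) mod 360° = 151.3607° = 2.641743 rad.
Common terms: sin α = 0.998754, cos α = -0.049909, sin β = 0.479293, cos β = -0.877655, cos(α−β) = 0.522499, d² = 66.046179. Work in radians in the unit-radius frame; every candidate has L = ρ·(t + p + q).
LSL: p² = 2 + d² − 2cos(α−β) + 2d(sin α − sin β) = 75.444367; p = √p² = 8.685872; φ = atan2(cos β − cos α, d + sin α − sin β) = -0.095443 rad; t = (φ − α) mod 2π = 4.567017 rad, q = (β − φ) mod 2π = 2.737186 rad → L = 2.33·(4.567017 + 8.685872 + 2.737186) = 2.33·15.990075 = 37.256874 m
RSR: p² = 2 + d² − 2cos(α−β) + 2d(sin β − sin α) = 58.557996; p = √p² = 7.652320; φ = atan2(cos α − cos β, d − sin α + sin β) = 0.108381 rad; t = (α − φ) mod 2π = 1.512344 rad, q = (φ − β) mod 2π = 3.749823 rad → L = 2.33·(1.512344 + 7.652320 + 3.749823) = 2.33·12.914487 = 30.090756 m
LSR: p² = d² − 2 + 2cos(α−β) + 2d(sin α + sin β) = 89.114999; p = √p² = 9.440074; φ = atan2(−cos α − cos β, d + sin α + sin β) − atan2(−2, p) = 0.305049 rad; t = (φ − α) mod 2π = 4.967508 rad, q = (φ − β) mod 2π = 3.946491 rad → L = 2.33·(4.967508 + 9.440074 + 3.946491) = 2.33·18.354073 = 42.764990 m
RSL: p² = d² − 2 + 2cos(α−β) − 2d(sin α + sin β) = 41.067352; p = √p² = 6.408381; φ = atan2(cos α + cos β, d − sin α − sin β) − atan2(2, p) = -0.441126 rad; t = (α − φ) mod 2π = 2.061851 rad, q = (β − φ) mod 2π = 3.082869 rad → L = 2.33·(2.061851 + 6.408381 + 3.082869) = 2.33·11.553101 = 26.918726 m
RLR: c = (6 − d² + 2cos(α−β) + 2d(sin α − sin β))/8 = -6.319750, |c| > 1 → infeasible
LRL: c = (6 − d² + 2cos(α−β) − 2d(sin α − sin β))/8 = -8.430546, |c| > 1 → infeasible
Shortest: RSL with L = 26.918726 m ≈ 26.9187 m
Convert RSL to answer units (arcs ×180/π): t = 2.061851·180/π = 118.1354°, p = ρ·p = 2.33·6.408381 = 14.9315 m, q = 3.082869·180/π = 176.6354°, L = 26.9187 m.

RSL: t = 118.1354°, p = 14.9315 m, q = 176.6354°, L = 26.9187 m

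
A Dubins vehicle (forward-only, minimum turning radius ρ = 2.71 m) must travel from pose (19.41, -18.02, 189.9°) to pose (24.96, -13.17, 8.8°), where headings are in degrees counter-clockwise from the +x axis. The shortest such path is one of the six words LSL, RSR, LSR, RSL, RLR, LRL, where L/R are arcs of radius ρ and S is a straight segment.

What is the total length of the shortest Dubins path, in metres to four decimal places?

15.0286 m

Let ψ = atan2(Δy, Δx) = atan2(4.85, 5.55) = 41.1494° be the start→goal bearing.
Normalize: d = |goal − start| / ρ = 7.370550/2.71 = 2.719760, α = (θ_start − ψ) mod 360° = 148.7506° = 2.596188 rad, β = (θ_goal − ψ) mod 360° = 327.6506° = 5.718582 rad.
Common terms: sin α = 0.518764, cos α = -0.854918, sin β = -0.535080, cos β = 0.844801, cos(α−β) = -0.999816, d² = 7.397094. Work in radians in the unit-radius frame; every candidate has L = ρ·(t + p + q).
LSL: p² = 2 + d² − 2cos(α−β) + 2d(sin α − sin β) = 17.129132; p = √p² = 4.138736; φ = atan2(cos β − cos α, d + sin α − sin β) = 0.423206 rad; t = (φ − α) mod 2π = 4.110203 rad, q = (β − φ) mod 2π = 5.295377 rad → L = 2.71·(4.110203 + 4.138736 + 5.295377) = 2.71·13.544315 = 36.705093 m
RSR: p² = 2 + d² − 2cos(α−β) + 2d(sin β − sin α) = 5.664320; p = √p² = 2.379983; φ = atan2(cos α − cos β, d − sin α + sin β) = -0.795441 rad; t = (α − φ) mod 2π = 3.391630 rad, q = (φ − β) mod 2π = 6.052347 rad → L = 2.71·(3.391630 + 2.379983 + 6.052347) = 2.71·11.823960 = 32.042931 m
LSR: p² = d² − 2 + 2cos(α−β) + 2d(sin α + sin β) = 3.308708; p = √p² = 1.818985; φ = atan2(−cos α − cos β, d + sin α + sin β) − atan2(−2, p) = 0.836503 rad; t = (φ − α) mod 2π = 4.523500 rad, q = (φ − β) mod 2π = 1.401106 rad → L = 2.71·(4.523500 + 1.818985 + 1.401106) = 2.71·7.743592 = 20.985134 m
RSL: p² = d² − 2 + 2cos(α−β) − 2d(sin α + sin β) = 3.486217; p = √p² = 1.867142; φ = atan2(cos α + cos β, d − sin α − sin β) − atan2(2, p) = -0.823438 rad; t = (α − φ) mod 2π = 3.419626 rad, q = (β − φ) mod 2π = 0.258835 rad → L = 2.71·(3.419626 + 1.867142 + 0.258835) = 2.71·5.545603 = 15.028583 m
RLR: c = (6 − d² + 2cos(α−β) + 2d(sin α − sin β))/8 = 0.291960; p = 2π − arccos c = 5.008664 rad; φ = atan2(cos α − cos β, d − sin α + sin β) = -0.795441 rad; t = (α − φ + p/2) mod 2π = 5.895962 rad, q = (α − β − t + p) mod 2π = 2.273494 rad → L = 2.71·(5.895962 + 5.008664 + 2.273494) = 2.71·13.178120 = 35.712706 m
LRL: c = (6 − d² + 2cos(α−β) − 2d(sin α − sin β))/8 = -1.141141, |c| > 1 → infeasible
Shortest: RSL with L = 15.028583 m ≈ 15.0286 m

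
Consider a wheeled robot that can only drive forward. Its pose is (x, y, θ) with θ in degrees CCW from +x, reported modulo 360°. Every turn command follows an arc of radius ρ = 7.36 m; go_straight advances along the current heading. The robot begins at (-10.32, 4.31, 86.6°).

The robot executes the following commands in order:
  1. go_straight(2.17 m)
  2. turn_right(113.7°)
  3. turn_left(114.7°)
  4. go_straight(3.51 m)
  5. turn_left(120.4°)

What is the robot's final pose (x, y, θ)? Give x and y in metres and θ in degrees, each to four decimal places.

(0.5530, 29.1490, 208.0000°)

set_pose: (x, y, θ) = (-10.3200, 4.3100, 86.6000°), ρ = 7.36
go_straight(2.17): x += 2.17·cos θ, y += 2.17·sin θ → (-10.1913, 6.4762, 86.6000°)
turn_right(113.7°): centre at ρ to the right, rotate −113.7° → (0.5086, 12.5917, -27.1000° ≡ 332.9000°)
turn_left(114.7°): centre at ρ to the left, rotate +114.7° → (11.2149, 18.8354, 447.6000° ≡ 87.6000°)
go_straight(3.51): x += 3.51·cos θ, y += 3.51·sin θ → (11.3619, 22.3423, 87.6000°)
turn_left(120.4°): centre at ρ to the left, rotate +120.4° → (0.5530, 29.1490, 208.0000°)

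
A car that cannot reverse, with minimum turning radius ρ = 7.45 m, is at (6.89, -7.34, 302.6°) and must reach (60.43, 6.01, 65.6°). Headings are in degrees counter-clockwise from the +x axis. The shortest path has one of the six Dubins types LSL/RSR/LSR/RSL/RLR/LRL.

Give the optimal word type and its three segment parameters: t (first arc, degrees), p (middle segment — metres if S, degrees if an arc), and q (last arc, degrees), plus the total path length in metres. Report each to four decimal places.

LSL: t = 74.4493°, p = 42.3398 m, q = 48.5507°, L = 58.3332 m

Let ψ = atan2(Δy, Δx) = atan2(13.35, 53.54) = 14.0010° be the start→goal bearing.
Normalize: d = |goal − start| / ρ = 55.179290/7.45 = 7.406616, α = (θ_start − ψ) mod 360° = 288.5990° = 5.037003 rad, β = (θ_goal − ψ) mod 360° = 51.5990° = 0.900573 rad.
Common terms: sin α = -0.947774, cos α = 0.318943, sin β = 0.783683, cos β = 0.621161, cos(α−β) = -0.544639, d² = 54.857963. Work in radians in the unit-radius frame; every candidate has L = ρ·(t + p + q).
LSL: p² = 2 + d² − 2cos(α−β) + 2d(sin α − sin β) = 32.298771; p = √p² = 5.683201; φ = atan2(cos β − cos α, d + sin α − sin β) = 0.053203 rad; t = (φ − α) mod 2π = 1.299385 rad, q = (β − φ) mod 2π = 0.847370 rad → L = 7.45·(1.299385 + 5.683201 + 0.847370) = 7.45·7.829956 = 58.333171 m
RSR: p² = 2 + d² − 2cos(α−β) + 2d(sin β − sin α) = 83.595711; p = √p² = 9.143069; φ = atan2(cos α − cos β, d − sin α + sin β) = -0.033060 rad; t = (α − φ) mod 2π = 5.070063 rad, q = (φ − β) mod 2π = 5.349552 rad → L = 7.45·(5.070063 + 9.143069 + 5.349552) = 7.45·19.562685 = 145.742001 m
LSR: p² = d² − 2 + 2cos(α−β) + 2d(sin α + sin β) = 49.337965; p = √p² = 7.024099; φ = atan2(−cos α − cos β, d + sin α + sin β) − atan2(−2, p) = 0.148312 rad; t = (φ − α) mod 2π = 1.394494 rad, q = (φ − β) mod 2π = 5.530924 rad → L = 7.45·(1.394494 + 7.024099 + 5.530924) = 7.45·13.949517 = 103.923900 m
RSL: p² = d² − 2 + 2cos(α−β) − 2d(sin α + sin β) = 54.199405; p = √p² = 7.362025; φ = atan2(cos α + cos β, d − sin α − sin β) − atan2(2, p) = -0.141718 rad; t = (α − φ) mod 2π = 5.178721 rad, q = (β − φ) mod 2π = 1.042291 rad → L = 7.45·(5.178721 + 7.362025 + 1.042291) = 7.45·13.583037 = 101.193625 m
RLR: c = (6 − d² + 2cos(α−β) + 2d(sin α − sin β))/8 = -9.449464, |c| > 1 → infeasible
LRL: c = (6 − d² + 2cos(α−β) − 2d(sin α − sin β))/8 = -3.037346, |c| > 1 → infeasible
Shortest: LSL with L = 58.333171 m ≈ 58.3332 m
Convert LSL to answer units (arcs ×180/π): t = 1.299385·180/π = 74.4493°, p = ρ·p = 7.45·5.683201 = 42.3398 m, q = 0.847370·180/π = 48.5507°, L = 58.3332 m.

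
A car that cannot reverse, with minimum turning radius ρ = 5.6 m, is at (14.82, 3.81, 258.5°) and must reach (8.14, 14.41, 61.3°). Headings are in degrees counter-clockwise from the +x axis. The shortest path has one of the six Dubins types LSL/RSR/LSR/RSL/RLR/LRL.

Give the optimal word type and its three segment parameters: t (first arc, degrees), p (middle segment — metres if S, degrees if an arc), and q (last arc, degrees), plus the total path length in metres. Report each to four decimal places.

RSR: t = 197.1989°, p = 7.7458 m, q = 0.0011°, L = 27.0198 m

Let ψ = atan2(Δy, Δx) = atan2(10.60, -6.68) = 122.2187° be the start→goal bearing.
Normalize: d = |goal − start| / ρ = 12.529262/5.6 = 2.237368, α = (θ_start − ψ) mod 360° = 136.2813° = 2.378558 rad, β = (θ_goal − ψ) mod 360° = 299.0813° = 5.219954 rad.
Common terms: sin α = 0.691118, cos α = -0.722742, sin β = -0.873931, cos β = 0.486051, cos(α−β) = -0.955278, d² = 5.005816. Work in radians in the unit-radius frame; every candidate has L = ρ·(t + p + q).
LSL: p² = 2 + d² − 2cos(α−β) + 2d(sin α − sin β) = 15.919553; p = √p² = 3.989931; φ = atan2(cos β − cos α, d + sin α − sin β) = 0.307798 rad; t = (φ − α) mod 2π = 4.212425 rad, q = (β − φ) mod 2π = 4.912156 rad → L = 5.6·(4.212425 + 3.989931 + 4.912156) = 5.6·13.114513 = 73.441271 m
RSR: p² = 2 + d² − 2cos(α−β) + 2d(sin β − sin α) = 1.913194; p = √p² = 1.383182; φ = atan2(cos α − cos β, d − sin α + sin β) = -1.063212 rad; t = (α − φ) mod 2π = 3.441770 rad, q = (φ − β) mod 2π = 0.000019 rad → L = 5.6·(3.441770 + 1.383182 + 0.000019) = 5.6·4.824972 = 27.019841 m
LSR: p² = d² − 2 + 2cos(α−β) + 2d(sin α + sin β) = 0.277221; p = √p² = 0.526518; φ = atan2(−cos α − cos β, d + sin α + sin β) − atan2(−2, p) = 1.428076 rad; t = (φ − α) mod 2π = 5.332703 rad, q = (φ − β) mod 2π = 2.491307 rad → L = 5.6·(5.332703 + 0.526518 + 2.491307) = 5.6·8.350528 = 46.762956 m
RSL: p² = d² − 2 + 2cos(α−β) − 2d(sin α + sin β) = 1.913298; p = √p² = 1.383220; φ = atan2(cos α + cos β, d − sin α − sin β) − atan2(2, p) = -1.063212 rad; t = (α − φ) mod 2π = 3.441770 rad, q = (β − φ) mod 2π = 6.283166 rad → L = 5.6·(3.441770 + 1.383220 + 6.283166) = 5.6·11.108157 = 62.205679 m
RLR: c = (6 − d² + 2cos(α−β) + 2d(sin α − sin β))/8 = 0.760851; p = 2π − arccos c = 5.577012 rad; φ = atan2(cos α − cos β, d − sin α + sin β) = -1.063212 rad; t = (α − φ + p/2) mod 2π = 6.230276 rad, q = (α − β − t + p) mod 2π = 2.788525 rad → L = 5.6·(6.230276 + 5.577012 + 2.788525) = 5.6·14.595814 = 81.736556 m
LRL: c = (6 − d² + 2cos(α−β) − 2d(sin α − sin β))/8 = -0.989944; p = 2π − arccos c = 3.283528 rad; φ = atan2(cos β − cos α, d + sin α − sin β) = 0.307798 rad; t = (φ − α + p/2) mod 2π = 5.854189 rad, q = (β − α − t + p) mod 2π = 0.270735 rad → L = 5.6·(5.854189 + 3.283528 + 0.270735) = 5.6·9.408452 = 52.687332 m
Shortest: RSR with L = 27.019841 m ≈ 27.0198 m
Convert RSR to answer units (arcs ×180/π): t = 3.441770·180/π = 197.1989°, p = ρ·p = 5.6·1.383182 = 7.7458 m, q = 0.000019·180/π = 0.0011°, L = 27.0198 m.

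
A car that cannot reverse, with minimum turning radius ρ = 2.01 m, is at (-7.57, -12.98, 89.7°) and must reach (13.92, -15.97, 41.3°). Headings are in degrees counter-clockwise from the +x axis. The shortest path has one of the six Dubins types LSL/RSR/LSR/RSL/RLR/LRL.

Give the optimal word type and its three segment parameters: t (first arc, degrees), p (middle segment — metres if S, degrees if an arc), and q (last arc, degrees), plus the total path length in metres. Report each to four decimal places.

RSL: t = 107.0793°, p = 17.7636 m, q = 58.6793°, L = 23.5786 m

Let ψ = atan2(Δy, Δx) = atan2(-2.99, 21.49) = -7.9210° be the start→goal bearing.
Normalize: d = |goal − start| / ρ = 21.697009/2.01 = 10.794532, α = (θ_start − ψ) mod 360° = 97.6210° = 1.703807 rad, β = (θ_goal − ψ) mod 360° = 49.2210° = 0.859068 rad.
Common terms: sin α = 0.991167, cos α = -0.132619, sin β = 0.757234, cos β = 0.653144, cos(α−β) = 0.663926, d² = 116.521918. Work in radians in the unit-radius frame; every candidate has L = ρ·(t + p + q).
LSL: p² = 2 + d² − 2cos(α−β) + 2d(sin α − sin β) = 122.244459; p = √p² = 11.056422; φ = atan2(cos β − cos α, d + sin α − sin β) = 0.071128 rad; t = (φ − α) mod 2π = 4.650506 rad, q = (β − φ) mod 2π = 0.787940 rad → L = 2.01·(4.650506 + 11.056422 + 0.787940) = 2.01·16.494868 = 33.154684 m
RSR: p² = 2 + d² − 2cos(α−β) + 2d(sin β − sin α) = 112.143672; p = √p² = 10.589791; φ = atan2(cos α − cos β, d − sin α + sin β) = -0.074268 rad; t = (α − φ) mod 2π = 1.778076 rad, q = (φ − β) mod 2π = 5.349849 rad → L = 2.01·(1.778076 + 10.589791 + 5.349849) = 2.01·17.717716 = 35.612608 m
LSR: p² = d² − 2 + 2cos(α−β) + 2d(sin α + sin β) = 153.596115; p = √p² = 12.393390; φ = atan2(−cos α − cos β, d + sin α + sin β) − atan2(−2, p) = 0.118521 rad; t = (φ − α) mod 2π = 4.697899 rad, q = (φ − β) mod 2π = 5.542639 rad → L = 2.01·(4.697899 + 12.393390 + 5.542639) = 2.01·22.633928 = 45.494195 m
RSL: p² = d² − 2 + 2cos(α−β) − 2d(sin α + sin β) = 78.103425; p = √p² = 8.837614; φ = atan2(cos α + cos β, d − sin α − sin β) − atan2(2, p) = -0.165079 rad; t = (α − φ) mod 2π = 1.868886 rad, q = (β − φ) mod 2π = 1.024147 rad → L = 2.01·(1.868886 + 8.837614 + 1.024147) = 2.01·11.730647 = 23.578601 m
RLR: c = (6 − d² + 2cos(α−β) + 2d(sin α − sin β))/8 = -13.017959, |c| > 1 → infeasible
LRL: c = (6 − d² + 2cos(α−β) − 2d(sin α − sin β))/8 = -14.280557, |c| > 1 → infeasible
Shortest: RSL with L = 23.578601 m ≈ 23.5786 m
Convert RSL to answer units (arcs ×180/π): t = 1.868886·180/π = 107.0793°, p = ρ·p = 2.01·8.837614 = 17.7636 m, q = 1.024147·180/π = 58.6793°, L = 23.5786 m.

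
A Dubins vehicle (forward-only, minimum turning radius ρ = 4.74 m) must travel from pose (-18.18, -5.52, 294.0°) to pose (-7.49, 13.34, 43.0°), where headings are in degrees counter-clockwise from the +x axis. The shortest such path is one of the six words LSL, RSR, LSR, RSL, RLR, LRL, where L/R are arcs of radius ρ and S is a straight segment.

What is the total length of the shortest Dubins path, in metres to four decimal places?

Let ψ = atan2(Δy, Δx) = atan2(18.86, 10.69) = 60.4551° be the start→goal bearing.
Normalize: d = |goal − start| / ρ = 21.678923/4.74 = 4.573612, α = (θ_start − ψ) mod 360° = 233.5449° = 4.076128 rad, β = (θ_goal − ψ) mod 360° = 342.5449° = 5.978537 rad.
Common terms: sin α = -0.804323, cos α = -0.594192, sin β = -0.299958, cos β = 0.953952, cos(α−β) = -0.325568, d² = 20.917931. Work in radians in the unit-radius frame; every candidate has L = ρ·(t + p + q).
LSL: p² = 2 + d² − 2cos(α−β) + 2d(sin α − sin β) = 18.955529; p = √p² = 4.353795; φ = atan2(cos β − cos α, d + sin α − sin β) = 0.363540 rad; t = (φ − α) mod 2π = 2.570598 rad, q = (β − φ) mod 2π = 5.614997 rad → L = 4.74·(2.570598 + 4.353795 + 5.614997) = 4.74·12.539389 = 59.436704 m
RSR: p² = 2 + d² − 2cos(α−β) + 2d(sin β − sin α) = 28.182605; p = √p² = 5.308729; φ = atan2(cos α − cos β, d − sin α + sin β) = -0.295923 rad; t = (α − φ) mod 2π = 4.372050 rad, q = (φ − β) mod 2π = 0.008726 rad → L = 4.74·(4.372050 + 5.308729 + 0.008726) = 4.74·9.689506 = 45.928256 m
LSR: p² = d² − 2 + 2cos(α−β) + 2d(sin α + sin β) = 8.165688; p = √p² = 2.857567; φ = atan2(−cos α − cos β, d + sin α + sin β) − atan2(−2, p) = 0.507328 rad; t = (φ − α) mod 2π = 2.714386 rad, q = (φ − β) mod 2π = 0.811977 rad → L = 4.74·(2.714386 + 2.857567 + 0.811977) = 4.74·6.383930 = 30.259828 m
RSL: p² = d² − 2 + 2cos(α−β) − 2d(sin α + sin β) = 28.367901; p = √p² = 5.326153; φ = atan2(cos α + cos β, d − sin α − sin β) − atan2(2, p) = -0.295937 rad; t = (α − φ) mod 2π = 4.372065 rad, q = (β − φ) mod 2π = 6.274474 rad → L = 4.74·(4.372065 + 5.326153 + 6.274474) = 4.74·15.972691 = 75.710554 m
RLR: c = (6 − d² + 2cos(α−β) + 2d(sin α − sin β))/8 = -2.522826, |c| > 1 → infeasible
LRL: c = (6 − d² + 2cos(α−β) − 2d(sin α − sin β))/8 = -1.369441, |c| > 1 → infeasible
Shortest: LSR with L = 30.259828 m ≈ 30.2598 m

30.2598 m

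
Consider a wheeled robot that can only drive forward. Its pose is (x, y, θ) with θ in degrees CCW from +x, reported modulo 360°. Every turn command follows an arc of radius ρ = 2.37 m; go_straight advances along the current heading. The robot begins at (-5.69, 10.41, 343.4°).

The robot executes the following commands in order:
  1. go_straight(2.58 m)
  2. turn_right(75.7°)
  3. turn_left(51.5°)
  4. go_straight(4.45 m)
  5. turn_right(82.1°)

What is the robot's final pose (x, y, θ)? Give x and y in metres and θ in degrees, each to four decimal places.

(3.1029, -0.5717, 237.1000°)

set_pose: (x, y, θ) = (-5.6900, 10.4100, 343.4000°), ρ = 2.37
go_straight(2.58): x += 2.58·cos θ, y += 2.58·sin θ → (-3.2175, 9.6729, 343.4000°)
turn_right(75.7°): centre at ρ to the right, rotate −75.7° → (-1.5265, 7.3066, 267.7000°)
turn_left(51.5°): centre at ρ to the left, rotate +51.5° → (-0.7070, 5.4174, 319.2000°)
go_straight(4.45): x += 4.45·cos θ, y += 4.45·sin θ → (2.6616, 2.5097, 319.2000°)
turn_right(82.1°): centre at ρ to the right, rotate −82.1° → (3.1029, -0.5717, 237.1000°)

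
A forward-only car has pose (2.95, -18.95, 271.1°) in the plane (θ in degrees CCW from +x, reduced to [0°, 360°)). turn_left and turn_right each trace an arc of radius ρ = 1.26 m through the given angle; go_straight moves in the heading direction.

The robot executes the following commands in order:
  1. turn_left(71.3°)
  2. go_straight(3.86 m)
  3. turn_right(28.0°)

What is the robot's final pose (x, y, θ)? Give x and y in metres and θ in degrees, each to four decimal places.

set_pose: (x, y, θ) = (2.9500, -18.9500, 271.1000°), ρ = 1.26
turn_left(71.3°): centre at ρ to the left, rotate +71.3° → (3.8288, -20.1268, 342.4000°)
go_straight(3.86): x += 3.86·cos θ, y += 3.86·sin θ → (7.5081, -21.2940, 342.4000°)
turn_right(28.0°): centre at ρ to the right, rotate −28.0° → (8.0273, -21.6134, 314.4000°)

(8.0273, -21.6134, 314.4000°)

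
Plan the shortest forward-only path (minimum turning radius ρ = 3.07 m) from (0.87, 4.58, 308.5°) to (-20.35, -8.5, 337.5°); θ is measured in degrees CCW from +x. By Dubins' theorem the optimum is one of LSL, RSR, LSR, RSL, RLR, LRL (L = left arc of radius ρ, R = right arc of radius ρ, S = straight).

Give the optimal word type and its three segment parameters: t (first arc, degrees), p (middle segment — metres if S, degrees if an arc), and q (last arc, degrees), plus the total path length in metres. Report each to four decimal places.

RSL: t = 121.5607°, p = 18.5200 m, q = 150.5607°, L = 33.1007 m

Let ψ = atan2(Δy, Δx) = atan2(-13.08, -21.22) = -148.3503° be the start→goal bearing.
Normalize: d = |goal − start| / ρ = 24.927391/3.07 = 8.119671, α = (θ_start − ψ) mod 360° = 96.8503° = 1.690357 rad, β = (θ_goal − ψ) mod 360° = 125.8503° = 2.196503 rad.
Common terms: sin α = 0.992861, cos α = -0.119276, sin β = 0.810550, cos β = -0.585670, cos(α−β) = 0.874620, d² = 65.929060. Work in radians in the unit-radius frame; every candidate has L = ρ·(t + p + q).
LSL: p² = 2 + d² − 2cos(α−β) + 2d(sin α − sin β) = 69.140440; p = √p² = 8.315073; φ = atan2(cos β − cos α, d + sin α − sin β) = -0.056120 rad; t = (φ − α) mod 2π = 4.536708 rad, q = (β − φ) mod 2π = 2.252622 rad → L = 3.07·(4.536708 + 8.315073 + 2.252622) = 3.07·15.104404 = 46.370520 m
RSR: p² = 2 + d² − 2cos(α−β) + 2d(sin β − sin α) = 63.219202; p = √p² = 7.951050; φ = atan2(cos α − cos β, d − sin α + sin β) = 0.058692 rad; t = (α − φ) mod 2π = 1.631665 rad, q = (φ − β) mod 2π = 4.145374 rad → L = 3.07·(1.631665 + 7.951050 + 4.145374) = 3.07·13.728090 = 42.145237 m
LSR: p² = d² − 2 + 2cos(α−β) + 2d(sin α + sin β) = 94.964504; p = √p² = 9.744973; φ = atan2(−cos α − cos β, d + sin α + sin β) − atan2(−2, p) = 0.273345 rad; t = (φ − α) mod 2π = 4.866173 rad, q = (φ − β) mod 2π = 4.360028 rad → L = 3.07·(4.866173 + 9.744973 + 4.360028) = 3.07·18.971174 = 58.241504 m
RSL: p² = d² − 2 + 2cos(α−β) − 2d(sin α + sin β) = 36.392096; p = √p² = 6.032586; φ = atan2(cos α + cos β, d − sin α − sin β) − atan2(2, p) = -0.431277 rad; t = (α − φ) mod 2π = 2.121635 rad, q = (β − φ) mod 2π = 2.627780 rad → L = 3.07·(2.121635 + 6.032586 + 2.627780) = 3.07·10.782001 = 33.100742 m
RLR: c = (6 − d² + 2cos(α−β) + 2d(sin α − sin β))/8 = -6.902400, |c| > 1 → infeasible
LRL: c = (6 − d² + 2cos(α−β) − 2d(sin α − sin β))/8 = -7.642555, |c| > 1 → infeasible
Shortest: RSL with L = 33.100742 m ≈ 33.1007 m
Convert RSL to answer units (arcs ×180/π): t = 2.121635·180/π = 121.5607°, p = ρ·p = 3.07·6.032586 = 18.5200 m, q = 2.627780·180/π = 150.5607°, L = 33.1007 m.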